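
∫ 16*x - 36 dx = 8*x^2 - 36*x + C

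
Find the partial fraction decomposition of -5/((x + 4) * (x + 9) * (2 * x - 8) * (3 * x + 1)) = 135/(7436*(3*x + 1)) + 1/(676*(x + 9)) - 1/(176*(x + 4)) - 5/(2704*(x - 4))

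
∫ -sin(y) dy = cos(y) + C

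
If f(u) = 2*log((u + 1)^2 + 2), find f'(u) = (4*u + 4)/(u^2 + 2*u + 3)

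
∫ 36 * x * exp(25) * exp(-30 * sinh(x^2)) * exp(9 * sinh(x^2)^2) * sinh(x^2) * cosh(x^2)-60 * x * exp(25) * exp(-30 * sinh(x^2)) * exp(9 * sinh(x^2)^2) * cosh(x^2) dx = exp((3*sinh(x^2) - 5)^2) + C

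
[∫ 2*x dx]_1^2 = 3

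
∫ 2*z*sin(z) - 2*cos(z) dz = -2*z*cos(z) + C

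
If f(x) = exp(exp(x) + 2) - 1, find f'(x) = exp(x + exp(x) + 2)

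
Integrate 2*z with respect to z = z^2 + C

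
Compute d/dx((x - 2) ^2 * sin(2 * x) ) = 2*x^2*cos(2*x) + 2*x*sin(2*x) - 8*x*cos(2*x) - 4*sin(2*x) + 8*cos(2*x)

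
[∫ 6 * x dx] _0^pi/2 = 3*pi^2/4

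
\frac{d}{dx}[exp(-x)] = -exp(-x)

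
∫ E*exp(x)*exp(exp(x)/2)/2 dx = exp(exp(x)/2 + 1) + C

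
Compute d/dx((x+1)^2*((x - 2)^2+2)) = 4*x^3 - 6*x^2 - 2*x + 8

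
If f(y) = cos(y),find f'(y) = -sin(y)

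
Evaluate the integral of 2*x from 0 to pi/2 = pi^2/4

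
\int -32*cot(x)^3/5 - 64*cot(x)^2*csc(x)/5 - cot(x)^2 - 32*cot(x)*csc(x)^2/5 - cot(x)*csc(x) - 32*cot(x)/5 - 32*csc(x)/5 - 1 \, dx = 16*(cot(x) + csc(x))^2/5 + cot(x) + csc(x) + C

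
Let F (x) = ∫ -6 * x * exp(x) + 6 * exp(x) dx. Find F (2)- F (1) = -6*E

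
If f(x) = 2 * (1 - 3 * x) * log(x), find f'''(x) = (6*x + 4)/x^3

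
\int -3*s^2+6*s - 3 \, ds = -s^3 + 3*s^2 - 3*s + C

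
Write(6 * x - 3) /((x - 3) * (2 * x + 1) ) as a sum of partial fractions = 12/(7*(2*x + 1)) + 15/(7*(x - 3))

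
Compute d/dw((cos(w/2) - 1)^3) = 3*sin(w/2)^3/2 - 3*sin(w/2) + 3*sin(w)/2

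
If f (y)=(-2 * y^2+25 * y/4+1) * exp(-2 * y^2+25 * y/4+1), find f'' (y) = -32*y^4*exp(-2*y^2 + 25*y/4 + 1) + 200*y^3*exp(-2*y^2 + 25*y/4 + 1) - 2677*y^2*exp(-2*y^2 + 25*y/4 + 1)/8 + 4425*y*exp(-2*y^2 + 25*y/4 + 1)/64 + 1747*exp(-2*y^2 + 25*y/4 + 1)/16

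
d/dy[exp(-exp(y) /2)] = -exp(y - exp(y)/2)/2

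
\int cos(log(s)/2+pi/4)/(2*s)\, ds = sin(log(s)/2 + pi/4) + C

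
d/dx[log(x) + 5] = 1/x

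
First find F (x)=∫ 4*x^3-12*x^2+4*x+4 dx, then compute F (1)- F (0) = 3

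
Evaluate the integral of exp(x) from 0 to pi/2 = -1 + exp(pi/2)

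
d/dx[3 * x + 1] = 3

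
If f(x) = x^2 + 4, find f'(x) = 2*x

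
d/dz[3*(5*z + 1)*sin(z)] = 15*z*cos(z) + 15*sin(z) + 3*cos(z)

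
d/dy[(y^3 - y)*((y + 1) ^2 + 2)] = 5*y^4 + 8*y^3 + 6*y^2 - 4*y - 3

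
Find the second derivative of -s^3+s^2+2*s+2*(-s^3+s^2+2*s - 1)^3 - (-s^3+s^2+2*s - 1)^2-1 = -144*s^7 + 336*s^6 + 252*s^5 - 870*s^4 + 40*s^3 + 540*s^2 - 126*s - 38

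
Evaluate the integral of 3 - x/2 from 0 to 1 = 11/4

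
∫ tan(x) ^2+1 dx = tan(x) + C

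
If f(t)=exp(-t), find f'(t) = -exp(-t)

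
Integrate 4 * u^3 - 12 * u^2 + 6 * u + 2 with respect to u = u^4 - 4*u^3 + 3*u^2 + 2*u + C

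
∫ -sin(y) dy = cos(y) + C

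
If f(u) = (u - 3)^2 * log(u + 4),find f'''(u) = (2*u^2 + 30*u + 186)/(u^3 + 12*u^2 + 48*u + 64)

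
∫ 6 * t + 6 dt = 3*t^2 + 6*t + C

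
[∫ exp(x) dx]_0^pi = -1 + exp(pi)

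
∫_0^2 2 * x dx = 4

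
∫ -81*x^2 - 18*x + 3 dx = -27*x^3 - 9*x^2 + 3*x + C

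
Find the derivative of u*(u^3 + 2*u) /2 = 2*u^3 + 2*u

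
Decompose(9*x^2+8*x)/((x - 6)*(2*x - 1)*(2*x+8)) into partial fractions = -25/(198*(2*x - 1)) + 28/(45*(x + 4)) + 93/(55*(x - 6))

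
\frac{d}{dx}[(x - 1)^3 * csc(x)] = (x - 1)^2*(-x*cos(x)/sin(x) + 3 + cos(x)/sin(x))/sin(x)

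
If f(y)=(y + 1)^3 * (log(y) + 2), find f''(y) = (6*y^3*log(y) + 17*y^3 + 6*y^2*log(y) + 21*y^2 + 3*y - 1)/y^2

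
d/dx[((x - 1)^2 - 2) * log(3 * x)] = (2*x^2*log(x) + x^2 + 2*x^2*log(3) - 2*x*log(x) - 2*x*log(3) - 2*x - 1)/x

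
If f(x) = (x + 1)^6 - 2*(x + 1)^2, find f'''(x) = 120*x^3 + 360*x^2 + 360*x + 120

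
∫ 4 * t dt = 2*t^2 + C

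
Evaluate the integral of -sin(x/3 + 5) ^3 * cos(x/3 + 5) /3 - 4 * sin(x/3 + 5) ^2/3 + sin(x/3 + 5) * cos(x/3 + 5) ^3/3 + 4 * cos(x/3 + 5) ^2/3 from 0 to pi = 2*cos(pi/6 + 10) - (1 - cos(20))/16 + sin(pi/3 + 5)^2*cos(pi/3 + 5)^2/2 - 2*sin(10)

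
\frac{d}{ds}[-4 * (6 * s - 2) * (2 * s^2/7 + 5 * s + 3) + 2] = -144*s^2/7 - 1648*s/7 - 32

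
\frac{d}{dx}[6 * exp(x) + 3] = 6*exp(x)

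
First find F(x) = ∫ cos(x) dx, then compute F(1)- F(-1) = 2*sin(1)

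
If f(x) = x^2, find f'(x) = 2*x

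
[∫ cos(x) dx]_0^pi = 0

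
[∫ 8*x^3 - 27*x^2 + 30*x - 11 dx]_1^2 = 1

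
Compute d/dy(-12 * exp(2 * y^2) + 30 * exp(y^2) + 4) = -48*y*exp(2*y^2) + 60*y*exp(y^2)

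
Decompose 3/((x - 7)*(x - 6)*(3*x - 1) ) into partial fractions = 27/(340*(3*x - 1)) - 3/(17*(x - 6)) + 3/(20*(x - 7))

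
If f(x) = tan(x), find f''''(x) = 24*tan(x)^5 + 40*tan(x)^3 + 16*tan(x)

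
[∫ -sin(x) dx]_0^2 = -1 + cos(2)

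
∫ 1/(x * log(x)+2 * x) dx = log(log(x) + 2) + C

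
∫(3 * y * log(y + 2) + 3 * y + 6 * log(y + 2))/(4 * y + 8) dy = 3*y*log(y + 2)/4 + C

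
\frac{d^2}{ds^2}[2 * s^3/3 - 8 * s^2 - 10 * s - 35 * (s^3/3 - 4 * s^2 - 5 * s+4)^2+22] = -350*s^4/3 + 5600*s^3/3 - 5320*s^2 - 8956*s + 474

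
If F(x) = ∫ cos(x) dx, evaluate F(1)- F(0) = sin(1)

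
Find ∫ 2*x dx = x^2 + C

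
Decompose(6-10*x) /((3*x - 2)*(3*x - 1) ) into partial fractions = -8/(3*(3*x - 1)) - 2/(3*(3*x - 2))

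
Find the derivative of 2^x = 2^x*log(2)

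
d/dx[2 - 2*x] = -2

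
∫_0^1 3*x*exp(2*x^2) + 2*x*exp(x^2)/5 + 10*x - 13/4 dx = E/5 + 4/5 + 3*exp(2)/4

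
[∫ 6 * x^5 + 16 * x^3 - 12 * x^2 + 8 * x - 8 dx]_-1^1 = -24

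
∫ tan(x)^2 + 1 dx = tan(x) + C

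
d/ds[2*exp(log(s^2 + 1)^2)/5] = 8*s*exp(log(s^2 + 1)^2)*log(s^2 + 1)/(5*s^2 + 5)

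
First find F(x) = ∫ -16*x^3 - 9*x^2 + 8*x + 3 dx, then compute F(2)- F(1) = -66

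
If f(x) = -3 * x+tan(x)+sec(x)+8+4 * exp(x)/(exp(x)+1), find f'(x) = (exp(2*x)*tan(x)^2 + exp(2*x)*tan(x)*sec(x) - 2*exp(2*x) + 2*exp(x)*tan(x)^2 + 2*exp(x)*tan(x)*sec(x) + tan(x)^2 + tan(x)*sec(x) - 2)/(exp(2*x) + 2*exp(x) + 1)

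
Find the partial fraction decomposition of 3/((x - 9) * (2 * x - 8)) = -3/(10*(x - 4)) + 3/(10*(x - 9))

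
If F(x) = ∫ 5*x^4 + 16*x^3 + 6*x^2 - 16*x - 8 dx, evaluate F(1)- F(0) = -9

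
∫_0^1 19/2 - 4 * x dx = 15/2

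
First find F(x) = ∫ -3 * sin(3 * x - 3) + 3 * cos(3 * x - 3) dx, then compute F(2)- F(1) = -1 + cos(3) + sin(3)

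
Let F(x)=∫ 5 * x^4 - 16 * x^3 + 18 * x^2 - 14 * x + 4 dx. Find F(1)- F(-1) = 22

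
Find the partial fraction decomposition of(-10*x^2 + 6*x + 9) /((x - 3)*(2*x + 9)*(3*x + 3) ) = -14/(5*(2*x + 9)) + 1/(12*(x + 1)) - 7/(20*(x - 3))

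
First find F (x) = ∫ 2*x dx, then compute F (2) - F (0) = 4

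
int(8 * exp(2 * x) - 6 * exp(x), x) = (4*exp(x) - 6)*exp(x) + C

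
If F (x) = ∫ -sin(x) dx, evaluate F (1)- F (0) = -1 + cos(1)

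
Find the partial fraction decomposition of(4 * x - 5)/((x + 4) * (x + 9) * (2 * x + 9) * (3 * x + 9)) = -184/(81*(2*x + 9)) + 41/(810*(x + 9)) + 7/(5*(x + 4)) - 17/(54*(x + 3))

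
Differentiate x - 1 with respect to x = 1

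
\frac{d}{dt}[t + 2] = 1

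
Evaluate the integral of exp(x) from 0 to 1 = -1 + E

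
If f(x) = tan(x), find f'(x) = cos(x)^(-2)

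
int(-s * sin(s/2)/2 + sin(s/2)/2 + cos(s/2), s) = (s - 1)*cos(s/2) + C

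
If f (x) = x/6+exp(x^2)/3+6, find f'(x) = 2*x*exp(x^2)/3 + 1/6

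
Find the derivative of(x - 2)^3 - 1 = 3*x^2 - 12*x + 12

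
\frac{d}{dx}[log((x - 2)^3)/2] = 3/(2*x - 4)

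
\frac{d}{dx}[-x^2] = -2*x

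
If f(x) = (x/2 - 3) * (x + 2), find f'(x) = x - 2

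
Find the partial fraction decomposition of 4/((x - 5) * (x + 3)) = -1/(2*(x + 3)) + 1/(2*(x - 5))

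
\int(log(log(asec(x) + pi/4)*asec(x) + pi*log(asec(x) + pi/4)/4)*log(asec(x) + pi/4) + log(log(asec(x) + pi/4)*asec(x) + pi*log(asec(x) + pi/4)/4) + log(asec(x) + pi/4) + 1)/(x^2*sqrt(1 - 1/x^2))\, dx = (4*asec(x) + pi)*log((4*asec(x) + pi)*log(asec(x) + pi/4)/4)*log(asec(x) + pi/4)/4 + C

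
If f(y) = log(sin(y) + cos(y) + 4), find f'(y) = (-sin(y) + cos(y))/(sin(y) + cos(y) + 4)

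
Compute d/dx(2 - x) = -1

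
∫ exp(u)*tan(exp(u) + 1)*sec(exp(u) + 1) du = sec(exp(u) + 1) + C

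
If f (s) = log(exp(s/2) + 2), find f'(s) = exp(s/2)/(2*exp(s/2) + 4)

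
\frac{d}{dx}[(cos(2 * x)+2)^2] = -8*sin(2*x) - 2*sin(4*x)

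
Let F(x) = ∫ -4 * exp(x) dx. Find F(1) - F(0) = 4 - 4*E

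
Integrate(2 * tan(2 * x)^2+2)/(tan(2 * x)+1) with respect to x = log(tan(2*x) + 1) + C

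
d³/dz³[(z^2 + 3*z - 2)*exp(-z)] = (-z^2 + 3*z + 5)*exp(-z)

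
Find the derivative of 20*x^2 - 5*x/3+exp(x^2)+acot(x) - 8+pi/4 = (6*x^3*exp(x^2) + 120*x^3 - 5*x^2 + 6*x*exp(x^2) + 120*x - 8)/(3*x^2 + 3)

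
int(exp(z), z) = exp(z) + C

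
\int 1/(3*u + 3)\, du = log(u + 1)/3 + C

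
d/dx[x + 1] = 1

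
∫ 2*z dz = z^2 + C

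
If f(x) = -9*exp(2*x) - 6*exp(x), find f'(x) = -18*exp(2*x) - 6*exp(x)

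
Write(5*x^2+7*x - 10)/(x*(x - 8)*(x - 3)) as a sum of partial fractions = -56/(15*(x - 3)) + 183/(20*(x - 8)) - 5/(12*x)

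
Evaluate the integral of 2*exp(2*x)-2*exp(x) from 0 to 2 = (-1 + exp(2))^2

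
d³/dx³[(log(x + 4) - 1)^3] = (6*log(x + 4)^2 - 30*log(x + 4) + 30)/(x^3 + 12*x^2 + 48*x + 64)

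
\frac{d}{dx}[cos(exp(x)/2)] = -exp(x)*sin(exp(x)/2)/2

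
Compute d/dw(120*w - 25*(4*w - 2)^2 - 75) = 520 - 800*w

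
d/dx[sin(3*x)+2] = 3*cos(3*x)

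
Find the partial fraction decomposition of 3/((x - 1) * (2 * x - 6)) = -3/(4*(x - 1)) + 3/(4*(x - 3))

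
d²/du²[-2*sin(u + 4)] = 2*sin(u + 4)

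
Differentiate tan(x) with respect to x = cos(x)^(-2)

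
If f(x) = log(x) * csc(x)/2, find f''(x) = (-x^2*log(x) + 2*x^2*log(x)/sin(x)^2 - 2*x*cos(x)/sin(x) - 1)/(2*x^2*sin(x))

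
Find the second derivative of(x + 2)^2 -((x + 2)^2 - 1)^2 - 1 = -12*x^2 - 48*x - 42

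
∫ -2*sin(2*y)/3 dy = cos(2*y)/3 + C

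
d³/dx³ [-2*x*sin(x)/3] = 2*x*cos(x)/3 + 2*sin(x)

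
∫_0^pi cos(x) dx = 0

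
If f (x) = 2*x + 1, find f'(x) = 2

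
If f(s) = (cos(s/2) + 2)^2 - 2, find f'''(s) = sin(s/2)/2 + sin(s)/2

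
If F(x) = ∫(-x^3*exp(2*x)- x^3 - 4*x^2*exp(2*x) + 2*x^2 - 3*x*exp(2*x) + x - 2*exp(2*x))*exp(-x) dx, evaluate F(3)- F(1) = -40*exp(3) - 4*exp(-1) + 40*exp(-3) + 4*E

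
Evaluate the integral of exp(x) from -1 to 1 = E - exp(-1)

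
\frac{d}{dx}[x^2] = 2*x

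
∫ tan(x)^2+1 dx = tan(x) + C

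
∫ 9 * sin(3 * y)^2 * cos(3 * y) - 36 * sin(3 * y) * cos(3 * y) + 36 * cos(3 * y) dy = (sin(3*y) - 2)^3 + C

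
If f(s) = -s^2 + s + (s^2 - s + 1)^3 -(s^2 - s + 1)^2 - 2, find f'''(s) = 120*s^3 - 180*s^2 + 120*s - 30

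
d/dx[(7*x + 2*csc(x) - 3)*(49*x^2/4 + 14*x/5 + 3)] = -49*x^2*cot(x)*csc(x)/2 + 1029*x^2/4 - 28*x*cot(x)*csc(x)/5 + 49*x*csc(x) - 343*x/10 - 6*cot(x)*csc(x) + 28*csc(x)/5 + 63/5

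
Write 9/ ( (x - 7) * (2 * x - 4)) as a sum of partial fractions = -9/(10*(x - 2)) + 9/(10*(x - 7))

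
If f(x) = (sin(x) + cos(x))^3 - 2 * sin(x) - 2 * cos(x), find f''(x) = sqrt(2)*(sin(x + pi/4) + 9*cos(3*x + pi/4))/2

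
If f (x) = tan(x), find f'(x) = cos(x)^(-2)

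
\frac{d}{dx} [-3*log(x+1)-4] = -3/(x + 1)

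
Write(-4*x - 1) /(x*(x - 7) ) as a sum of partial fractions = -29/(7*(x - 7)) + 1/(7*x)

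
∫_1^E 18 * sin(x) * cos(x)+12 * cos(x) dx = -(2 + 3*sin(1))^2 + (3*sin(E) + 2)^2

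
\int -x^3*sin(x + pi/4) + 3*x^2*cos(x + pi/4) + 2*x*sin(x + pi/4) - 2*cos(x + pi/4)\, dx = x*(x^2 - 2)*cos(x + pi/4) + C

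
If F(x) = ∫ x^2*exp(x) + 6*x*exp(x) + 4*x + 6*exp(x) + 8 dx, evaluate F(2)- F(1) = -7*E + 14 + 14*exp(2)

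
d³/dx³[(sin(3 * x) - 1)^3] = 81*(-9*sin(3*x)^2 + 8*sin(3*x) + 1)*cos(3*x)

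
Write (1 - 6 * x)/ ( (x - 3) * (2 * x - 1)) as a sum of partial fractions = 4/(5*(2*x - 1)) - 17/(5*(x - 3))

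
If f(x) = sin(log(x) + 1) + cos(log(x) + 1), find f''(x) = -2*cos(log(x) + 1)/x^2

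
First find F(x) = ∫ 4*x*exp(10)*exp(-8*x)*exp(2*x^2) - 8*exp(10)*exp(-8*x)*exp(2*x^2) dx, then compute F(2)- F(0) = -exp(10) + exp(2)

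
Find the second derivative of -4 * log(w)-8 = 4/w^2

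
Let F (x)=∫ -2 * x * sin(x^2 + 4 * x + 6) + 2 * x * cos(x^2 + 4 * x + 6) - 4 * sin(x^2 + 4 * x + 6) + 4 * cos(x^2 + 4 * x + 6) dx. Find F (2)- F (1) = sin(18) - cos(11) + cos(18) - sin(11)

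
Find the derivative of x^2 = 2*x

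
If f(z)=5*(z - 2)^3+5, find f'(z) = 15*z^2 - 60*z + 60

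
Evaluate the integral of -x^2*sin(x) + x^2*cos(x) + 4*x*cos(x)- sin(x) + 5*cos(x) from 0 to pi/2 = -1 + (1 + pi/2)^2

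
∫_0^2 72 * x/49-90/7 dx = -1116/49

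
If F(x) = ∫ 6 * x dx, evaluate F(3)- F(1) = 24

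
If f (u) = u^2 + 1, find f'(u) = 2*u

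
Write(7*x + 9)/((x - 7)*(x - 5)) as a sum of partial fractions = -22/(x - 5) + 29/(x - 7)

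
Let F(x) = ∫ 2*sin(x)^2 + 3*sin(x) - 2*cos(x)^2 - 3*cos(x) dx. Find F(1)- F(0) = -3*sqrt(2)*sin(pi/4 + 1) - sin(2) + 3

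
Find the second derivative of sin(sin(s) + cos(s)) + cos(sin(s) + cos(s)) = 2*sqrt(2)*sin(s)*sin(sqrt(2)*sin(s + pi/4) + pi/4)*cos(s) - 2*sin(s + pi/4)*cos(sqrt(2)*sin(s + pi/4) + pi/4) - sqrt(2)*sin(sqrt(2)*sin(s + pi/4) + pi/4)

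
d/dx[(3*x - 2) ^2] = 18*x - 12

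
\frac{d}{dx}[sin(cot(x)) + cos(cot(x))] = -sqrt(2)*cos(pi/4 + 1/tan(x))/sin(x)^2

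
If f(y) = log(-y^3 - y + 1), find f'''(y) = (6*y^6 - 6*y^4 + 42*y^3 + 6*y^2 + 6*y + 8)/(y^9 + 3*y^7 - 3*y^6 + 3*y^5 - 6*y^4 + 4*y^3 - 3*y^2 + 3*y - 1)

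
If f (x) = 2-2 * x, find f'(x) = -2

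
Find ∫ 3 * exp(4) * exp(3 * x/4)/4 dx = exp(3*x/4 + 4) + C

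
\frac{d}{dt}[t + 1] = 1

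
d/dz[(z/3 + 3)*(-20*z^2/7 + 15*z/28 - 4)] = -20*z^2/7 - 235*z/14 + 23/84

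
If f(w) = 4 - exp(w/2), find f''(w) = -exp(w/2)/4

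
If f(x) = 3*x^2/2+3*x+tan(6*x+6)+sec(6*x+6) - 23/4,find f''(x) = 72*tan(6*x + 6)^3 + 72*tan(6*x + 6)^2*sec(6*x + 6) + 72*tan(6*x + 6) + 36*sec(6*x + 6) + 3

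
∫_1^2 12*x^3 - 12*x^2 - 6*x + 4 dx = 12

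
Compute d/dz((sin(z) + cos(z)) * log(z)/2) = sqrt(2)*(z*log(z)*cos(z + pi/4) + sin(z + pi/4))/(2*z)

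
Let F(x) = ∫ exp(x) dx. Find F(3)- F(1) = -E + exp(3)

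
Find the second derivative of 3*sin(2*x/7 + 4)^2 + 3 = 24*cos(4*x/7 + 8)/49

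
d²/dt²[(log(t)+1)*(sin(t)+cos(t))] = sqrt(2)*(-t^2*log(t)*sin(t + pi/4) - t^2*sin(t + pi/4) + 2*t*cos(t + pi/4) - sin(t + pi/4))/t^2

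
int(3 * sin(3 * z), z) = -cos(3*z) + C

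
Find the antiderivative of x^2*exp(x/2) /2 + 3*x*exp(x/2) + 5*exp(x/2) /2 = (x + 1)^2*exp(x/2) + C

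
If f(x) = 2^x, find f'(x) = 2^x*log(2)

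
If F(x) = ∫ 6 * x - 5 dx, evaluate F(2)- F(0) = 2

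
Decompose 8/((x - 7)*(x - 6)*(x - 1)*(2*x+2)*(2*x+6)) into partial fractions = 1/(360*(x + 3)) - 1/(112*(x + 1)) + 1/(120*(x - 1)) - 2/(315*(x - 6)) + 1/(240*(x - 7))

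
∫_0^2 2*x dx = 4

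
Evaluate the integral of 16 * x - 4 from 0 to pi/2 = -2*pi + 2*pi^2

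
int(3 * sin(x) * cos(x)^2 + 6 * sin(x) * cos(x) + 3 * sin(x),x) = -(cos(x) + 1)^3 + C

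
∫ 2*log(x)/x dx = log(x)^2 + C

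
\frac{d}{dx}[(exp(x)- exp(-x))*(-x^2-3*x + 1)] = (-x^2*exp(2*x) - x^2 - 5*x*exp(2*x) - x - 2*exp(2*x) + 4)*exp(-x)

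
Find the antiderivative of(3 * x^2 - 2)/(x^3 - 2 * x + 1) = log(-x^3 + 2*x - 1) + C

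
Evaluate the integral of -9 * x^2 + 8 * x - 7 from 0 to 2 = -22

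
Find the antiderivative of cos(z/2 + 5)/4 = sin(z/2 + 5)/2 + C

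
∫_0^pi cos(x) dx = 0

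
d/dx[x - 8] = 1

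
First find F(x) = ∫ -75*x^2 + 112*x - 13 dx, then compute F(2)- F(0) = -2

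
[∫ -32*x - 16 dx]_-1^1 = -32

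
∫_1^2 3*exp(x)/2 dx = -3*E/2 + 3*exp(2)/2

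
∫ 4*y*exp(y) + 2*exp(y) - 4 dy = 2*(2*y - 1)*(exp(y) - 1) + C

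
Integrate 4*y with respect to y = 2*y^2 + C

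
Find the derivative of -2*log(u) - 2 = -2/u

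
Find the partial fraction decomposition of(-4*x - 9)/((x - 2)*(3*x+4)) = 11/(10*(3*x + 4)) - 17/(10*(x - 2))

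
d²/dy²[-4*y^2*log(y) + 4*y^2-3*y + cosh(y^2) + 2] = 4*y^2*cosh(y^2) - 8*log(y) + 2*sinh(y^2) - 4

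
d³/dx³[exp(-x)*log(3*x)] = (-x^3*log(x) - x^3*log(3) + 3*x^2 + 3*x + 2)*exp(-x)/x^3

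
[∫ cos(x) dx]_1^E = -sin(1) + sin(E)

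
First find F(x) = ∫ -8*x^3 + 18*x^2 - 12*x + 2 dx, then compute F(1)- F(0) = 0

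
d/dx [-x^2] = -2*x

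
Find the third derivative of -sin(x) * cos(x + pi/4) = 4*cos(2*x + pi/4)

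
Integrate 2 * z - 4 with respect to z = z^2 - 4*z + C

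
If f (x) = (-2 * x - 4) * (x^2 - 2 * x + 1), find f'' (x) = -12*x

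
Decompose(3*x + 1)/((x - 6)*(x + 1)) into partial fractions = 2/(7*(x + 1)) + 19/(7*(x - 6))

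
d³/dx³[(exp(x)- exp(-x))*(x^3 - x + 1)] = (x^3*exp(2*x) + x^3 + 9*x^2*exp(2*x) - 9*x^2 + 17*x*exp(2*x) + 17*x + 4*exp(2*x) - 2)*exp(-x)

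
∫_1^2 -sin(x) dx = -cos(1) + cos(2)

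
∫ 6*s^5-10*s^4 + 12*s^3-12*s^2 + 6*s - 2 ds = s^6 - 2*s^5 + 3*s^4 - 4*s^3 + 3*s^2 - 2*s + C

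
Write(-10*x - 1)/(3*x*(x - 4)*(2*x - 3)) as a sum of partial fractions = 64/(45*(2*x - 3)) - 41/(60*(x - 4)) - 1/(36*x)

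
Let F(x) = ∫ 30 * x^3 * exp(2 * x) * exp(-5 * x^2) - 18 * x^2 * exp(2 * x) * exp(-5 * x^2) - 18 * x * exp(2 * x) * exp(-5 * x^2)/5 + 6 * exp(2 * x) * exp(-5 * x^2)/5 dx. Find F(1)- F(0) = -9*exp(-3)/5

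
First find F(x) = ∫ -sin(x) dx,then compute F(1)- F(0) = -1 + cos(1)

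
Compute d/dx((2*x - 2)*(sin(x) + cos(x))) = -2*x*sin(x) + 2*x*cos(x) + 4*sin(x)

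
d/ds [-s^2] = -2*s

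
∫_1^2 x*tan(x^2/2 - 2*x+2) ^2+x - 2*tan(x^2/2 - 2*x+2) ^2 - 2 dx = -tan(1/2)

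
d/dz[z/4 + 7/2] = 1/4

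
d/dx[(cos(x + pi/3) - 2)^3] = -3*sin(x + pi/3)*cos(x + pi/3)^2 - 12*sin(x + pi/3) + 6*cos(2*x + pi/6)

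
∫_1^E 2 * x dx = -1 + exp(2)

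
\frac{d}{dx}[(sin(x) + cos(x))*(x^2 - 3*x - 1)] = sqrt(2)*x^2*cos(x + pi/4) + 5*x*sin(x) - x*cos(x) - 2*sin(x) - 4*cos(x)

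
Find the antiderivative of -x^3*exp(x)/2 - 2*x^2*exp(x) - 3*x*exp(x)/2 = (-x^3 - x^2 - x + 1)*exp(x)/2 + C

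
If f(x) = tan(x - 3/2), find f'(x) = tan(x - 3/2)^2 + 1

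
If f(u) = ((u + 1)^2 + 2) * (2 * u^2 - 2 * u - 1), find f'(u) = 8*u^3 + 6*u^2 + 2*u - 8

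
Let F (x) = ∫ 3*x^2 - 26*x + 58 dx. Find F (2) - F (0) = 72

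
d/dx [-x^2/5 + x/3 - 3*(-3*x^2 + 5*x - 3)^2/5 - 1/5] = -108*x^3/5 + 54*x^2 - 52*x + 55/3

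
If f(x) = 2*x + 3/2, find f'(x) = 2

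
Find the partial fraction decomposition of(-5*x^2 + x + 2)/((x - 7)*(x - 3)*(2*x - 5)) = -107/(9*(2*x - 5)) + 10/(x - 3) - 59/(9*(x - 7))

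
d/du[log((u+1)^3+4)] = (3*u^2 + 6*u + 3)/(u^3 + 3*u^2 + 3*u + 5)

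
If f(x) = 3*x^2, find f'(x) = 6*x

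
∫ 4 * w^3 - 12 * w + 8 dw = w^4 - 6*w^2 + 8*w + C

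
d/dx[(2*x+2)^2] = 8*x + 8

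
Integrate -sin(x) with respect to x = cos(x) + C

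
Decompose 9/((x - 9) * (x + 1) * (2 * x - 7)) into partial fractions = -4/(11*(2*x - 7)) + 1/(10*(x + 1)) + 9/(110*(x - 9))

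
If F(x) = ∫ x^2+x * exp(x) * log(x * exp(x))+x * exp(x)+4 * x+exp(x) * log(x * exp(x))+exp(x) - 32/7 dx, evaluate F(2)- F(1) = -E + 79/21 + 2*(log(2) + 2)*exp(2)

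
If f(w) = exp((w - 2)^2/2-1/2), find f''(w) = w^2*exp(w^2/2 - 2*w + 3/2) - 4*w*exp(w^2/2 - 2*w + 3/2) + 5*exp(w^2/2 - 2*w + 3/2)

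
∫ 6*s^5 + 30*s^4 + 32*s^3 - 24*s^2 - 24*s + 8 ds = s^6 + 6*s^5 + 8*s^4 - 8*s^3 - 12*s^2 + 8*s + C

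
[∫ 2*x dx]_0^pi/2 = pi^2/4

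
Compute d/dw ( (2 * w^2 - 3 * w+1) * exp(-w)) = (-2*w^2 + 7*w - 4)*exp(-w)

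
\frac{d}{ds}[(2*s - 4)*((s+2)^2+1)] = 6*s^2 + 8*s - 6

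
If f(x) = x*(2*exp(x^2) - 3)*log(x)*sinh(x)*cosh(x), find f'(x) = 2*x^2*exp(x^2)*log(x)*sinh(2*x) + 2*x*exp(x^2)*log(x)*cosh(2*x) - 3*x*log(x)*cosh(2*x) + exp(x^2)*log(x)*sinh(2*x) + exp(x^2)*sinh(2*x) - 3*log(x)*sinh(2*x)/2 - 3*sinh(2*x)/2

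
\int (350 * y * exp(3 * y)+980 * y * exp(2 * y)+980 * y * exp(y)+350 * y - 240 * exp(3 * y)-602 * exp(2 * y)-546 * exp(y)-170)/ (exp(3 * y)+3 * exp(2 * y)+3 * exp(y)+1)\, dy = ((12 - 30*y)*(exp(y) + 1)^2 + 7*((5*y - 2)*(exp(y) + 1) - exp(y))^2 + 6*(exp(y) + 1)*exp(y))/(exp(y) + 1)^2 + C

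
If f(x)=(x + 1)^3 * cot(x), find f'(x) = (x + 1)^2*(-x/sin(x)^2 + 3/tan(x) - 1/sin(x)^2)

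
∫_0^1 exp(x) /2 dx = -1/2 + E/2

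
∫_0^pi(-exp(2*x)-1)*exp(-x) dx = -exp(pi) + exp(-pi)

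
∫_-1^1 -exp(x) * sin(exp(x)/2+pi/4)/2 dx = -cos(exp(-1)/2 + pi/4) + cos(pi/4 + E/2)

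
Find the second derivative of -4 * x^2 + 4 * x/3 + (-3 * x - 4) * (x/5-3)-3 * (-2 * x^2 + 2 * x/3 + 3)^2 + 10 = -144*x^2 + 48*x + 902/15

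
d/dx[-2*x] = -2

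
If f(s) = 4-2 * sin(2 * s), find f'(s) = -4*cos(2*s)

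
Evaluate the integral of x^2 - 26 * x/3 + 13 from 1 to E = (-3 + E/3)*(-1 + (-2 + E)^2)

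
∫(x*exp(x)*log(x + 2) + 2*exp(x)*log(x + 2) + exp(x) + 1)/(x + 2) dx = (exp(x) + 1)*log(x + 2) + C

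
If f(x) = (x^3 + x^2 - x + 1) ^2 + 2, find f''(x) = 30*x^4 + 40*x^3 - 12*x^2 + 6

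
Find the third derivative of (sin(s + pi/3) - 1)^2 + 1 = 2*cos(s + pi/3) - 4*cos(2*s + pi/6)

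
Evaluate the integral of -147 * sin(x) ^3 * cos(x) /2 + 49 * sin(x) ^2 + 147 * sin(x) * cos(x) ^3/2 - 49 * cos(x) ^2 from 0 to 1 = 49*(-8 + 3*sin(2))*sin(2)/16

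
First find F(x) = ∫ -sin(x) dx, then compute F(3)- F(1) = cos(3) - cos(1)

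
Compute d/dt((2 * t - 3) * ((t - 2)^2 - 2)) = 6*t^2 - 22*t + 16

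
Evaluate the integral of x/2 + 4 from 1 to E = -81/4 + (E/2 + 4)^2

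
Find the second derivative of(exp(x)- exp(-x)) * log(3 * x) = (x^2*exp(2*x)*log(x) + x^2*exp(2*x)*log(3) - x^2*log(x) - x^2*log(3) + 2*x*exp(2*x) + 2*x - exp(2*x) + 1)*exp(-x)/x^2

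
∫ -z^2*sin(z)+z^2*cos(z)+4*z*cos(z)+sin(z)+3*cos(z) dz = sqrt(2)*(z + 1)^2*sin(z + pi/4) + C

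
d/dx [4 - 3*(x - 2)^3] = -9*x^2 + 36*x - 36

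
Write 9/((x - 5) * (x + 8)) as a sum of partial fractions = -9/(13*(x + 8)) + 9/(13*(x - 5))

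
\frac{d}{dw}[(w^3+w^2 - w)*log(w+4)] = (3*w^3*log(w + 4) + w^3 + 14*w^2*log(w + 4) + w^2 + 7*w*log(w + 4) - w - 4*log(w + 4))/(w + 4)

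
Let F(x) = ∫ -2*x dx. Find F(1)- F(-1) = 0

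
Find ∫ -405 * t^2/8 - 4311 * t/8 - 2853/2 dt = -135*t^3/8 - 4311*t^2/16 - 2853*t/2 + C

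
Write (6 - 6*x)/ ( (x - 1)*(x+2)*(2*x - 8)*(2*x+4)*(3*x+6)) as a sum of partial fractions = 1/(432*(x + 2)) + 1/(72*(x + 2)^2) + 1/(12*(x + 2)^3) - 1/(432*(x - 4))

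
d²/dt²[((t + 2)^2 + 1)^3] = 30*t^4 + 240*t^3 + 756*t^2 + 1104*t + 630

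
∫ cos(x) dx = sin(x) + C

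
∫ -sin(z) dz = cos(z) + C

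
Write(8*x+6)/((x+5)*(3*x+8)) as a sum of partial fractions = -46/(7*(3*x + 8)) + 34/(7*(x + 5))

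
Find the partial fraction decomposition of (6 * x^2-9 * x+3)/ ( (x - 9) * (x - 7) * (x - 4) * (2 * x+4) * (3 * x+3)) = 5/(396*(x + 2)) - 3/(400*(x + 1)) + 7/(300*(x - 4)) - 13/(144*(x - 7)) + 17/(275*(x - 9))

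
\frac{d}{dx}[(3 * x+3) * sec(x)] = 3*x*tan(x)*sec(x) + 3*tan(x)*sec(x) + 3*sec(x)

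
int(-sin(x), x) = cos(x) + C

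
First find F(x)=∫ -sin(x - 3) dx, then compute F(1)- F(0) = cos(2) - cos(3)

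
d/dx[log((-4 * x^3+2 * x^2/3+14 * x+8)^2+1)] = (864*x^5 - 240*x^4 - 4016*x^3 - 1224*x^2 + 3720*x + 2016)/(144*x^6 - 48*x^5 - 1004*x^4 - 408*x^3 + 1860*x^2 + 2016*x + 585)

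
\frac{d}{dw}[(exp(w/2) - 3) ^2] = -3*exp(w/2) + exp(w)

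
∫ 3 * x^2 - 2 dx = x^3 - 2*x + C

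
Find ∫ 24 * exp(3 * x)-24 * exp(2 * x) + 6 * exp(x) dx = (2*exp(x) - 1)^3 + C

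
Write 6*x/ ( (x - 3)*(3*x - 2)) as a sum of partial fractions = -12/(7*(3*x - 2)) + 18/(7*(x - 3))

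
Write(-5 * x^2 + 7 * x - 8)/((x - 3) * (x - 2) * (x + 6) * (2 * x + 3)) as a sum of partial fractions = -34/(81*(2*x + 3)) + 115/(324*(x + 6)) + 1/(4*(x - 2)) - 32/(81*(x - 3))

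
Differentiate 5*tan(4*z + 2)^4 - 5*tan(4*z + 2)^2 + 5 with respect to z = 80*tan(4*z + 2)^5 + 40*tan(4*z + 2)^3 - 40*tan(4*z + 2)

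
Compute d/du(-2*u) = -2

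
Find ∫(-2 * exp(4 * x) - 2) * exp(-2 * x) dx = -2*sinh(2*x) + C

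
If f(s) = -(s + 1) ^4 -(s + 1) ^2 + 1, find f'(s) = -4*s^3 - 12*s^2 - 14*s - 6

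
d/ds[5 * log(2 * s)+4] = 5/s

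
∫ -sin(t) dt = cos(t) + C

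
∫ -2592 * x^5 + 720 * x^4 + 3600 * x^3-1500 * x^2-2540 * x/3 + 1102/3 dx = -432*x^6 + 144*x^5 + 900*x^4 - 500*x^3 - 1270*x^2/3 + 1102*x/3 + C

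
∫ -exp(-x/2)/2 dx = exp(-x/2) + C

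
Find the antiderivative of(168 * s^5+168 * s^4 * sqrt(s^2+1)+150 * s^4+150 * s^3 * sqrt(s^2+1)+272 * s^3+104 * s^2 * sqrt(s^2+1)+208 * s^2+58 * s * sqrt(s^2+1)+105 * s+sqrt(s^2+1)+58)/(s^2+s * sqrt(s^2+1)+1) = 42*s^4 + 50*s^3 + 52*s^2 + 58*s + log(s + sqrt(s^2 + 1)) + C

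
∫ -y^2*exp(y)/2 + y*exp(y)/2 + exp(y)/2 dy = (-y^2 + 3*y - 2)*exp(y)/2 + C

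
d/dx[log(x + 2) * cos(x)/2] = (-x*log(x + 2)*sin(x) - 2*log(x + 2)*sin(x) + cos(x))/(2*x + 4)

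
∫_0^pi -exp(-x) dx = -1 + exp(-pi)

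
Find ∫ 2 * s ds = s^2 + C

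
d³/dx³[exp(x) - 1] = exp(x)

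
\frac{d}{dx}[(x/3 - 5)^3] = x^2/9 - 10*x/3 + 25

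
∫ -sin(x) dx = cos(x) + C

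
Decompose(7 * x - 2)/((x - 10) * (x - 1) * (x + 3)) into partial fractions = -23/(52*(x + 3)) - 5/(36*(x - 1)) + 68/(117*(x - 10))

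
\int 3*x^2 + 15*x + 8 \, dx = x^3 + 15*x^2/2 + 8*x + C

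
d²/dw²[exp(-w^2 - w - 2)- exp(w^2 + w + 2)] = (-4*w^2*exp(2*w^2 + 2*w + 4) + 4*w^2 - 4*w*exp(2*w^2 + 2*w + 4) + 4*w - 3*exp(2*w^2 + 2*w + 4) - 1)*exp(-w^2 - w - 2)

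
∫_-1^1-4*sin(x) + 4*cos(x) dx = 8*sin(1)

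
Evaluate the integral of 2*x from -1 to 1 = 0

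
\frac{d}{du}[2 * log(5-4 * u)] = 8/(4*u - 5)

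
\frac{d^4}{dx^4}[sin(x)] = sin(x)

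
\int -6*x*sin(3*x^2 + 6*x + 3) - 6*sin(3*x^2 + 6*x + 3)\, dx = cos(3*(x + 1)^2) + C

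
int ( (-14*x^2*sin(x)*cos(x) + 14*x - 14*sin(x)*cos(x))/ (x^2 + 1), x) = 7*log(x^2 + 1) + 7*cos(x)^2 + C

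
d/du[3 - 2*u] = -2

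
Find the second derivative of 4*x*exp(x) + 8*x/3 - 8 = 4*x*exp(x) + 8*exp(x)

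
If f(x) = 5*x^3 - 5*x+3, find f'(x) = 15*x^2 - 5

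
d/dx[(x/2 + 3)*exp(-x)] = (-x - 5)*exp(-x)/2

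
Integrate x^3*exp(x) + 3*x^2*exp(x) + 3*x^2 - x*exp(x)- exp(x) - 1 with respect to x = x*(x^2 - 1)*(exp(x) + 1) + C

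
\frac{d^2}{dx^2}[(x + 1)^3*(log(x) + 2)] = (6*x^3*log(x) + 17*x^3 + 6*x^2*log(x) + 21*x^2 + 3*x - 1)/x^2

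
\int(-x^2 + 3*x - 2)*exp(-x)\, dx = (x^2 - x + 1)*exp(-x) + C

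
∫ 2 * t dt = t^2 + C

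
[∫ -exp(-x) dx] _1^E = -exp(-1) + exp(-E)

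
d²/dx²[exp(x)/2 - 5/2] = exp(x)/2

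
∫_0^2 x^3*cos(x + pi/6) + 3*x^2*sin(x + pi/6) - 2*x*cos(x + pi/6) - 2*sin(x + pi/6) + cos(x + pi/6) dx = -1/2 + 5*sin(pi/6 + 2)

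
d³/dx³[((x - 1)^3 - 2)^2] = 120*x^3 - 360*x^2 + 360*x - 144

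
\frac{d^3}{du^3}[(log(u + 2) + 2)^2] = (4*log(u + 2) + 2)/(u^3 + 6*u^2 + 12*u + 8)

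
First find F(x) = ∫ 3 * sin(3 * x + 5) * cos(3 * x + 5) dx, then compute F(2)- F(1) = cos(16)/4 - cos(22)/4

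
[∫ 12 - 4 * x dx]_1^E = 8 - 2*(-3 + E)^2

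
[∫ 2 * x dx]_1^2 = 3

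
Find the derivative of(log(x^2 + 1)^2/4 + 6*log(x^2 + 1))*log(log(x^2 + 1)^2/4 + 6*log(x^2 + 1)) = (x*log(x^2 + 1)*log(log(x^2 + 1)^2/4 + 6*log(x^2 + 1)) + x*log(x^2 + 1) + 12*x*log(log(x^2 + 1)^2/4 + 6*log(x^2 + 1)) + 12*x)/(x^2 + 1)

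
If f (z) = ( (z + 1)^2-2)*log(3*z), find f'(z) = (2*z^2*log(z) + z^2 + 2*z^2*log(3) + 2*z*log(z) + 2*z + 2*z*log(3) - 1)/z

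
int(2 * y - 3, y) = y^2 - 3*y + C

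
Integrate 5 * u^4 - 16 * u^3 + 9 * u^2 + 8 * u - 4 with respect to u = u^5 - 4*u^4 + 3*u^3 + 4*u^2 - 4*u + C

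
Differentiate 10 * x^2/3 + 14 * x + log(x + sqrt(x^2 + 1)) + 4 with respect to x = (20*x^3 + 20*x^2*sqrt(x^2 + 1) + 42*x^2 + 42*x*sqrt(x^2 + 1) + 23*x + 3*sqrt(x^2 + 1) + 42)/(3*x^2 + 3*x*sqrt(x^2 + 1) + 3)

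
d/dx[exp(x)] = exp(x)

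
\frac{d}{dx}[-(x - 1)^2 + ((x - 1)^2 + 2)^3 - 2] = 6*x^5 - 30*x^4 + 84*x^3 - 132*x^2 + 124*x - 52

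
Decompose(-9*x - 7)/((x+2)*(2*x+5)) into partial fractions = -31/(2*x + 5) + 11/(x + 2)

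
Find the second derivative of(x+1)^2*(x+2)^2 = 12*x^2 + 36*x + 26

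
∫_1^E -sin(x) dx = cos(E) - cos(1)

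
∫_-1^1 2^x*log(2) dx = 3/2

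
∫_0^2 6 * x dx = 12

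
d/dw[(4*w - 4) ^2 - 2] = 32*w - 32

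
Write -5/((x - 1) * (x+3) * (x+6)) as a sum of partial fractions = -5/(21*(x + 6)) + 5/(12*(x + 3)) - 5/(28*(x - 1))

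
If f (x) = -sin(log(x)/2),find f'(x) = -cos(log(x)/2)/(2*x)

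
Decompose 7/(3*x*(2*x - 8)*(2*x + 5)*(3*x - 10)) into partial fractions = -9/(200*(3*x - 10)) - 4/(975*(2*x + 5)) + 7/(624*(x - 4)) + 7/(1200*x)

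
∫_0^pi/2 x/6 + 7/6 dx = -4 + (pi/8 + 2)*(pi/6 + 2)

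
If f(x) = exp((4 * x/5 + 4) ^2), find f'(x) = 32*x*exp(16*x^2/25 + 32*x/5 + 16)/25 + 32*exp(16*x^2/25 + 32*x/5 + 16)/5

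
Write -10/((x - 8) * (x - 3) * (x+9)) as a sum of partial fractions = -5/(102*(x + 9)) + 1/(6*(x - 3)) - 2/(17*(x - 8))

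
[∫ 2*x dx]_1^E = -1 + exp(2)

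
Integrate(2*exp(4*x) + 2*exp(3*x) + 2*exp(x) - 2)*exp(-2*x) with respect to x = (exp(2*x) + exp(x) - 1)^2*exp(-2*x) + C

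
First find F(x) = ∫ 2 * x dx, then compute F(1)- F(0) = 1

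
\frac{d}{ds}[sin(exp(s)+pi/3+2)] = exp(s)*cos(exp(s) + pi/3 + 2)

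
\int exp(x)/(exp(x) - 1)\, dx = log(3*exp(x) - 3) + C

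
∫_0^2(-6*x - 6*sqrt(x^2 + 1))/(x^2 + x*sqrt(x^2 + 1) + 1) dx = -6*log(2 + sqrt(5))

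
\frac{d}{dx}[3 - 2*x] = -2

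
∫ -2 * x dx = -x^2 + C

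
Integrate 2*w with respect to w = w^2 + C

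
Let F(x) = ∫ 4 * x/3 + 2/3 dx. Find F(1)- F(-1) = 4/3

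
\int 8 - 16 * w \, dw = -8*w^2 + 8*w + C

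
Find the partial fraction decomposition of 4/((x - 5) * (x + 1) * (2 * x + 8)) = 2/(27*(x + 4)) - 1/(9*(x + 1)) + 1/(27*(x - 5))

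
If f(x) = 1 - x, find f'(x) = -1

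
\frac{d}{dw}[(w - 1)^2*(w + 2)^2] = 4*w^3 + 6*w^2 - 6*w - 4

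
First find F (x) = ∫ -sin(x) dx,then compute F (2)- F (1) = -cos(1) + cos(2)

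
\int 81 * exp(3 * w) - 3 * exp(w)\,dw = (27*exp(2*w) - 3)*exp(w) + C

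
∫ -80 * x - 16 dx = -40*x^2 - 16*x + C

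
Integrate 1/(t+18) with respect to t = log(t/2 + 9) + C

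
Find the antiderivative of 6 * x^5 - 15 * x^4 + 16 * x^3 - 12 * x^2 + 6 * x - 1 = x^6 - 3*x^5 + 4*x^4 - 4*x^3 + 3*x^2 - x + C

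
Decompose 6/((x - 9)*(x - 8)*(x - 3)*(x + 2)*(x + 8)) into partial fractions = 1/(2992*(x + 8)) - 1/(550*(x + 2)) + 1/(275*(x - 3)) - 3/(400*(x - 8)) + 1/(187*(x - 9))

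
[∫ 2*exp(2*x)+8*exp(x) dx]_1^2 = -(E + 4)^2 + (4 + exp(2))^2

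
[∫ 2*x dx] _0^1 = 1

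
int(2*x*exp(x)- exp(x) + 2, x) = (2*x - 3)*(exp(x) + 1) + C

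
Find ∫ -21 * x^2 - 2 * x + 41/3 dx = -7*x^3 - x^2 + 41*x/3 + C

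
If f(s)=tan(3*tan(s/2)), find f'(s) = 3/(2*cos(s/2)^2*cos(3*tan(s/2))^2)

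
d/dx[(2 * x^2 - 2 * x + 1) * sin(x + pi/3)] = 2*x^2*cos(x + pi/3) + 4*x*sin(x + pi/3) - 2*x*cos(x + pi/3) - 2*sin(x + pi/3) + cos(x + pi/3)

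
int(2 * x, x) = x^2 + C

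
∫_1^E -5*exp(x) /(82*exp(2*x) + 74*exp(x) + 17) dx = -acot(5*E/(1 + E) + 4) + acot(4 + 5*exp(E)/(1 + exp(E)))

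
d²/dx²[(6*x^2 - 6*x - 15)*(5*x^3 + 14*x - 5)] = 600*x^3 - 360*x^2 + 54*x - 228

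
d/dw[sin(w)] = cos(w)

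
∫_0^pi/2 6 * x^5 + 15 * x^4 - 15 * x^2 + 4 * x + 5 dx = 1 + pi + pi^2/2 + (-1 + pi/2 + pi^2/4)^3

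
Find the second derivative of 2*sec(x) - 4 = -2/cos(x) + 4/cos(x)^3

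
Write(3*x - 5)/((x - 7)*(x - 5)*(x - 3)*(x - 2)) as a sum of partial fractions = -1/(15*(x - 2)) + 1/(2*(x - 3)) - 5/(6*(x - 5)) + 2/(5*(x - 7))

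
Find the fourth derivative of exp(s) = exp(s)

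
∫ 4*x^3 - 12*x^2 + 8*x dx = x^4 - 4*x^3 + 4*x^2 + C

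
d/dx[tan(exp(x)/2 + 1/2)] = exp(x)*tan(exp(x)/2 + 1/2)^2/2 + exp(x)/2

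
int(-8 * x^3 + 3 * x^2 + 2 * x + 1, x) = -2*x^4 + x^3 + x^2 + x + C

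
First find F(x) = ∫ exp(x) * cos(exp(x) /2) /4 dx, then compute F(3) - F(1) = -sin(E/2)/2 + sin(exp(3)/2)/2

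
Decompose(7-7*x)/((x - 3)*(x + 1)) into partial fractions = -7/(2*(x + 1)) - 7/(2*(x - 3))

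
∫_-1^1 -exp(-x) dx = -E + exp(-1)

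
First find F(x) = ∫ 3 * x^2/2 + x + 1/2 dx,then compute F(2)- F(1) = 11/2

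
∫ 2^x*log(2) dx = 2^x + C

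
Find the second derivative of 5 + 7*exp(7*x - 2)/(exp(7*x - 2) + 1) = (343*exp(7*x - 2) - 343*exp(14*x - 4))/(exp(-6)*exp(21*x) + 3*exp(-4)*exp(14*x) + 3*exp(-2)*exp(7*x) + 1)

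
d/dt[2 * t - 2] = 2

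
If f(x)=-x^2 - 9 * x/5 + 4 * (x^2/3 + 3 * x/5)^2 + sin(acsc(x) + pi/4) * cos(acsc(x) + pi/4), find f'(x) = (400*x^5*sqrt(1 - 1/x^2) + 1080*x^4*sqrt(1 - 1/x^2) + 198*x^3*sqrt(1 - 1/x^2) - 405*x^2*sqrt(1 - 1/x^2) + 225*sin(acsc(x) + pi/4)^2 - 225*cos(acsc(x) + pi/4)^2)/(225*x^2*sqrt(1 - 1/x^2))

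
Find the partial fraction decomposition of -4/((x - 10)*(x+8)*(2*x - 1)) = 16/(323*(2*x - 1)) - 2/(153*(x + 8)) - 2/(171*(x - 10))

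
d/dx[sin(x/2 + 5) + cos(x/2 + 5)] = sqrt(2)*cos(x/2 + pi/4 + 5)/2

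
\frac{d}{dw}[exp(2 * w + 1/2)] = 2*exp(2*w + 1/2)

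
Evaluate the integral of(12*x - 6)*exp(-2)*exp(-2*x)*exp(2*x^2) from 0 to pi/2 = -3*exp(-2) + 3*exp(-pi - 2 + pi^2/2)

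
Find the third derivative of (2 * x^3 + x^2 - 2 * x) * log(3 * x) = (12*x^2*log(x) + 12*x^2*log(3) + 22*x^2 + 2*x + 2)/x^2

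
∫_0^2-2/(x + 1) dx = -2*log(3)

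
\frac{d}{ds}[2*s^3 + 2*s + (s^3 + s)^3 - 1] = 9*s^8 + 21*s^6 + 15*s^4 + 9*s^2 + 2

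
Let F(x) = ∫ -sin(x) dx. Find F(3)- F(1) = cos(3) - cos(1)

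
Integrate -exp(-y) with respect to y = exp(-y) + C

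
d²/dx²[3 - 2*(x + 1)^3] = -12*x - 12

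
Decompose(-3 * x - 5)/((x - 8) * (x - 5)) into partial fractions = 20/(3*(x - 5)) - 29/(3*(x - 8))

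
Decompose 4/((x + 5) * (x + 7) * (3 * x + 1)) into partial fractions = 9/(70*(3*x + 1)) + 1/(10*(x + 7)) - 1/(7*(x + 5))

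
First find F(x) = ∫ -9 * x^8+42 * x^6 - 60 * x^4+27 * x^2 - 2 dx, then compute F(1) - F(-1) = 0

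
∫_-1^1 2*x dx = 0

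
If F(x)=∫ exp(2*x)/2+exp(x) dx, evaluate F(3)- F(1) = -(1 + E/2)^2 + (1 + exp(3)/2)^2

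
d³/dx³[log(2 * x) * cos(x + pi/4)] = (x^3*log(x)*sin(x + pi/4) + x^3*log(2)*sin(x + pi/4) - 3*x^2*cos(x + pi/4) + 3*x*sin(x + pi/4) + 2*cos(x + pi/4))/x^3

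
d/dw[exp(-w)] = -exp(-w)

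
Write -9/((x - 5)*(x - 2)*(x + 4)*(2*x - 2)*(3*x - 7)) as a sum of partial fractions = 729/(1216*(3*x - 7)) - 1/(1140*(x + 4)) + 9/(160*(x - 1)) - 1/(4*(x - 2)) - 1/(192*(x - 5))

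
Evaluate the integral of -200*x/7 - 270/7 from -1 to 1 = -540/7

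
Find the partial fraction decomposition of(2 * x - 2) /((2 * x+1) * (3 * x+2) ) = 10/(3*x + 2) - 6/(2*x + 1)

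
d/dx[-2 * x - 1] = -2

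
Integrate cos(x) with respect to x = sin(x) + C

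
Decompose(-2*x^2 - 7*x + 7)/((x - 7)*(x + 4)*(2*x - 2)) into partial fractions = 3/(110*(x + 4)) + 1/(30*(x - 1)) - 35/(33*(x - 7))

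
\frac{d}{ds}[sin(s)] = cos(s)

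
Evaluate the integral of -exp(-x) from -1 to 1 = -E + exp(-1)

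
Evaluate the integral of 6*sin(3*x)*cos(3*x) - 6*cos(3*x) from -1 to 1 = -4*sin(3)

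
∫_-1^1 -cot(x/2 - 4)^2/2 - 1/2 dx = -cot(7/2) + cot(9/2)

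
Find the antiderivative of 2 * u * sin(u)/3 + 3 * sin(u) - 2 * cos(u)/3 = (-2*u/3 - 3)*cos(u) + C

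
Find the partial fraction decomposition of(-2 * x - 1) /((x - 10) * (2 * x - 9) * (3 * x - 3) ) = 40/(231*(2*x - 9)) - 1/(63*(x - 1)) - 7/(99*(x - 10))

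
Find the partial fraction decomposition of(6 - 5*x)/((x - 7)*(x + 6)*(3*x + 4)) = -57/(175*(3*x + 4)) + 18/(91*(x + 6)) - 29/(325*(x - 7))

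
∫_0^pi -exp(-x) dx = -1 + exp(-pi)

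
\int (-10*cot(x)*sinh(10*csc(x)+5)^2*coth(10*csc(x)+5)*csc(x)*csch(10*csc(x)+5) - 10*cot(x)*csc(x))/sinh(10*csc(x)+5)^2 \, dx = -coth(10*csc(x) + 5) - csch(10*csc(x) + 5) + C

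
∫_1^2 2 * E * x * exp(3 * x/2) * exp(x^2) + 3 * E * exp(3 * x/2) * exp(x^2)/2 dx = -exp(7/2) + exp(8)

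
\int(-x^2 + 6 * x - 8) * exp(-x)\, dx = (x - 2)^2*exp(-x) + C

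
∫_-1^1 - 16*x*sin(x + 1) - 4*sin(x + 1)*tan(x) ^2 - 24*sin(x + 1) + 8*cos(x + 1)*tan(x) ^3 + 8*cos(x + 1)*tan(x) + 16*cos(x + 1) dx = 4*(tan(1)^2 + 10)*cos(2) - 4*tan(1)^2 - 8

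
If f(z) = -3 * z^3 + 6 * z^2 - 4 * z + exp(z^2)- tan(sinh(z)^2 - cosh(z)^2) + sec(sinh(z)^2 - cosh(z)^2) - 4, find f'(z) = -9*z^2 + 2*z*exp(z^2) + 12*z - 4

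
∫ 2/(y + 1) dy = log(y^2 + 2*y + 1) + C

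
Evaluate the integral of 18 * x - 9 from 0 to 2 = 18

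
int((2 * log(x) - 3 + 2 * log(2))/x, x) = (log(2*x) - 3)*log(2*x) + C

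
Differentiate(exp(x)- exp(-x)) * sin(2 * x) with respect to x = (exp(2*x)*sin(2*x) + 2*exp(2*x)*cos(2*x) + sin(2*x) - 2*cos(2*x))*exp(-x)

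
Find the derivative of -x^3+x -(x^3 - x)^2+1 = -6*x^5 + 8*x^3 - 3*x^2 - 2*x + 1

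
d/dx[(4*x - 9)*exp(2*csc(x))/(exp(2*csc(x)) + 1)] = 2*(-4*x*cos(x)/sin(x)^2 + 2*exp(2/sin(x)) + 2 + 9*cos(x)/sin(x)^2)*exp(2/sin(x))/(exp(2/sin(x)) + 1)^2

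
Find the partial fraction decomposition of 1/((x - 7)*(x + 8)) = -1/(15*(x + 8)) + 1/(15*(x - 7))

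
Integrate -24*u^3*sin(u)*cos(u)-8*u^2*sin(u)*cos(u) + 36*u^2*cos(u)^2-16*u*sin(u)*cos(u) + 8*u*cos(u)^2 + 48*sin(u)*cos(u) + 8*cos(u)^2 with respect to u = 4*(u - 1)*(3*u^2 + 4*u + 6)*cos(u)^2 + C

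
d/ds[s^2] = 2*s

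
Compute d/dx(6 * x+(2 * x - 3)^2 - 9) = 8*x - 6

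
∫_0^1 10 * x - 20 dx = -15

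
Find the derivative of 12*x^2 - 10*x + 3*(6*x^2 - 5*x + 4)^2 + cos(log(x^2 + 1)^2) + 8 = (432*x^5 - 540*x^4 + 894*x^3 - 670*x^2 - 4*x*log(x^2 + 1)*sin(log(x^2 + 1)^2) + 462*x - 130)/(x^2 + 1)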